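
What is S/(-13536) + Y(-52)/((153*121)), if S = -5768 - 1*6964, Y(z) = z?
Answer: 6527879/6960888 ≈ 0.93779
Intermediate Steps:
S = -12732 (S = -5768 - 6964 = -12732)
S/(-13536) + Y(-52)/((153*121)) = -12732/(-13536) - 52/(153*121) = -12732*(-1/13536) - 52/18513 = 1061/1128 - 52*1/18513 = 1061/1128 - 52/18513 = 6527879/6960888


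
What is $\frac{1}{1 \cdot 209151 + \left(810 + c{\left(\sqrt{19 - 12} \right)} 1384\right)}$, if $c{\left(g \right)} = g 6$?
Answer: $\frac{23329}{4844547401} - \frac{2768 \sqrt{7}}{14533642203} \approx 4.3116 \cdot 10^{-6}$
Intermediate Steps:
$c{\left(g \right)} = 6 g$
$\frac{1}{1 \cdot 209151 + \left(810 + c{\left(\sqrt{19 - 12} \right)} 1384\right)} = \frac{1}{1 \cdot 209151 + \left(810 + 6 \sqrt{19 - 12} \cdot 1384\right)} = \frac{1}{209151 + \left(810 + 6 \sqrt{7} \cdot 1384\right)} = \frac{1}{209151 + \left(810 + 8304 \sqrt{7}\right)} = \frac{1}{209961 + 8304 \sqrt{7}}$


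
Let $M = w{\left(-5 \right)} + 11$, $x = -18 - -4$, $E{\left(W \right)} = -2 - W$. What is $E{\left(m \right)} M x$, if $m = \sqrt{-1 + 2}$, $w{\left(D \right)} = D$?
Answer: $252$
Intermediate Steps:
$m = 1$ ($m = \sqrt{1} = 1$)
$x = -14$ ($x = -18 + 4 = -14$)
$M = 6$ ($M = -5 + 11 = 6$)
$E{\left(m \right)} M x = \left(-2 - 1\right) 6 \left(-14\right) = \left(-3\right) 6 \left(-14\right) = \left(-18\right) \left(-14\right) = 252$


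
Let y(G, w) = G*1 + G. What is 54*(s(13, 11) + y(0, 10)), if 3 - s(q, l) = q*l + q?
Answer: -8262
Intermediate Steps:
y(G, w) = 2*G (y(G, w) = G + G = 2*G)
s(q, l) = 3 - q - l*q (s(q, l) = 3 - (q*l + q) = 3 - (l*q + q) = 3 - (q + l*q) = 3 + (-q - l*q) = 3 - q - l*q)
54*(s(13, 11) + y(0, 10)) = 54*((3 - 1*13 - 1*11*13) + 2*0) = 54*((3 - 13 - 143) + 0) = 54*(-153 + 0) = 54*(-153) = -8262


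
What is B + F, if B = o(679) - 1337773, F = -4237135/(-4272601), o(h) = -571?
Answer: -5718205675609/4272601 ≈ -1.3383e+6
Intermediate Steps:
F = 4237135/4272601 (F = -4237135*(-1/4272601) = 4237135/4272601 ≈ 0.99170)
B = -1338344 (B = -571 - 1337773 = -1338344)
B + F = -1338344 + 4237135/4272601 = -5718205675609/4272601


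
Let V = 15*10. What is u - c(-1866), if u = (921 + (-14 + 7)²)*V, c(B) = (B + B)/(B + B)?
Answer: 145499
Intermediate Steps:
V = 150
c(B) = 1 (c(B) = (2*B)/((2*B)) = (2*B)*(1/(2*B)) = 1)
u = 145500 (u = (921 + (-14 + 7)²)*150 = (921 + (-7)²)*150 = (921 + 49)*150 = 970*150 = 145500)
u - c(-1866) = 145500 - 1*1 = 145500 - 1 = 145499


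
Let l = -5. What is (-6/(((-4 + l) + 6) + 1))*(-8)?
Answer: -24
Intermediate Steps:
(-6/(((-4 + l) + 6) + 1))*(-8) = (-6/(((-4 - 5) + 6) + 1))*(-8) = (-6/((-9 + 6) + 1))*(-8) = (-6/(-3 + 1))*(-8) = (-6/(-2))*(-8) = -1/2*(-6)*(-8) = 3*(-8) = -24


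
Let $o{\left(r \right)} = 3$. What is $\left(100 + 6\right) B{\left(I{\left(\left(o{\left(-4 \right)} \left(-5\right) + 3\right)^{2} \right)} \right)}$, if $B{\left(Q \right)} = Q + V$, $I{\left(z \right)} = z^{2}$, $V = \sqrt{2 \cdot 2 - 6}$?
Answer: $2198016 + 106 i \sqrt{2} \approx 2.198 \cdot 10^{6} + 149.91 i$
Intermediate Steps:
$V = i \sqrt{2}$ ($V = \sqrt{4 - 6} = \sqrt{-2} = i \sqrt{2} \approx 1.4142 i$)
$B{\left(Q \right)} = Q + i \sqrt{2}$
$\left(100 + 6\right) B{\left(I{\left(\left(o{\left(-4 \right)} \left(-5\right) + 3\right)^{2} \right)} \right)} = \left(100 + 6\right) \left(\left(\left(3 \left(-5\right) + 3\right)^{2}\right)^{2} + i \sqrt{2}\right) = 106 \left(\left(\left(-15 + 3\right)^{2}\right)^{2} + i \sqrt{2}\right) = 106 \left(\left(\left(-12\right)^{2}\right)^{2} + i \sqrt{2}\right) = 106 \left(144^{2} + i \sqrt{2}\right) = 106 \left(20736 + i \sqrt{2}\right) = 2198016 + 106 i \sqrt{2}$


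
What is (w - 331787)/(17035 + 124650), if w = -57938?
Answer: -77945/28337 ≈ -2.7506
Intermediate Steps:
(w - 331787)/(17035 + 124650) = (-57938 - 331787)/(17035 + 124650) = -389725/141685 = -389725*1/141685 = -77945/28337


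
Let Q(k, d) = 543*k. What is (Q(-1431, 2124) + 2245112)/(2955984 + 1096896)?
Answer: 1468079/4052880 ≈ 0.36223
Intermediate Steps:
(Q(-1431, 2124) + 2245112)/(2955984 + 1096896) = (543*(-1431) + 2245112)/(2955984 + 1096896) = (-777033 + 2245112)/4052880 = 1468079*(1/4052880) = 1468079/4052880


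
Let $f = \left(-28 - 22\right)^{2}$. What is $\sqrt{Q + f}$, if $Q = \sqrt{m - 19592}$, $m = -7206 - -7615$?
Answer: $\sqrt{2500 + i \sqrt{19183}} \approx 50.019 + 1.3845 i$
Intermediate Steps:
$m = 409$ ($m = -7206 + 7615 = 409$)
$Q = i \sqrt{19183}$ ($Q = \sqrt{409 - 19592} = \sqrt{-19183} = i \sqrt{19183} \approx 138.5 i$)
$f = 2500$ ($f = \left(-50\right)^{2} = 2500$)
$\sqrt{Q + f} = \sqrt{i \sqrt{19183} + 2500} = \sqrt{2500 + i \sqrt{19183}}$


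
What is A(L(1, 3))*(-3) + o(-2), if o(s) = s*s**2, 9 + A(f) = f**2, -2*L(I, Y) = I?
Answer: 73/4 ≈ 18.250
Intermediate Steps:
L(I, Y) = -I/2
A(f) = -9 + f**2
o(s) = s**3
A(L(1, 3))*(-3) + o(-2) = (-9 + (-1/2*1)**2)*(-3) + (-2)**3 = (-9 + (-1/2)**2)*(-3) - 8 = (-9 + 1/4)*(-3) - 8 = -35/4*(-3) - 8 = 105/4 - 8 = 73/4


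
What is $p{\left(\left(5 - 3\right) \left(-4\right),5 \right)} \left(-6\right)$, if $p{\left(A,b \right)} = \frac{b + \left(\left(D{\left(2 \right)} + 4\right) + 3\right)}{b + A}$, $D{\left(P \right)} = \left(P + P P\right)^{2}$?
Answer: $96$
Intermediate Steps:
$D{\left(P \right)} = \left(P + P^{2}\right)^{2}$
$p{\left(A,b \right)} = \frac{43 + b}{A + b}$ ($p{\left(A,b \right)} = \frac{b + \left(\left(2^{2} \left(1 + 2\right)^{2} + 4\right) + 3\right)}{b + A} = \frac{b + \left(\left(4 \cdot 3^{2} + 4\right) + 3\right)}{A + b} = \frac{b + \left(\left(4 \cdot 9 + 4\right) + 3\right)}{A + b} = \frac{b + \left(\left(36 + 4\right) + 3\right)}{A + b} = \frac{b + \left(40 + 3\right)}{A + b} = \frac{b + 43}{A + b} = \frac{43 + b}{A + b}$)
$p{\left(\left(5 - 3\right) \left(-4\right),5 \right)} \left(-6\right) = \frac{43 + 5}{\left(5 - 3\right) \left(-4\right) + 5} \left(-6\right) = \frac{1}{2 \left(-4\right) + 5} \cdot 48 \left(-6\right) = \frac{1}{-8 + 5} \cdot 48 \left(-6\right) = \frac{1}{-3} \cdot 48 \left(-6\right) = \left(- \frac{1}{3}\right) 48 \left(-6\right) = \left(-16\right) \left(-6\right) = 96$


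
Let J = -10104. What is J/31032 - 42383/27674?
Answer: -66451973/35782482 ≈ -1.8571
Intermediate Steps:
J/31032 - 42383/27674 = -10104/31032 - 42383/27674 = -10104*1/31032 - 42383*1/27674 = -421/1293 - 42383/27674 = -66451973/35782482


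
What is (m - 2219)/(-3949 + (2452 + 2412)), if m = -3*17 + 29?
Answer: -747/305 ≈ -2.4492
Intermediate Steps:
m = -22 (m = -51 + 29 = -22)
(m - 2219)/(-3949 + (2452 + 2412)) = (-22 - 2219)/(-3949 + (2452 + 2412)) = -2241/(-3949 + 4864) = -2241/915 = -2241*1/915 = -747/305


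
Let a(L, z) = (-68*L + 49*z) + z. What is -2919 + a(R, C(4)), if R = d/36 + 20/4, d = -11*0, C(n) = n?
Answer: -3059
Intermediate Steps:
d = 0
R = 5 (R = 0/36 + 20/4 = 0*(1/36) + 20*(1/4) = 0 + 5 = 5)
a(L, z) = -68*L + 50*z
-2919 + a(R, C(4)) = -2919 + (-68*5 + 50*4) = -2919 + (-340 + 200) = -2919 - 140 = -3059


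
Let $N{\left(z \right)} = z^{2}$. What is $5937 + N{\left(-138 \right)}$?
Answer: $24981$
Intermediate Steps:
$5937 + N{\left(-138 \right)} = 5937 + \left(-138\right)^{2} = 5937 + 19044 = 24981$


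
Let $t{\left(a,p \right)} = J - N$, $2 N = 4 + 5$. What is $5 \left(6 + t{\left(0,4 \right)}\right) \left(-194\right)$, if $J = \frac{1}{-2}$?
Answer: $-970$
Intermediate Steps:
$N = \frac{9}{2}$ ($N = \frac{4 + 5}{2} = \frac{1}{2} \cdot 9 = \frac{9}{2} \approx 4.5$)
$J = - \frac{1}{2} \approx -0.5$
$t{\left(a,p \right)} = -5$ ($t{\left(a,p \right)} = - \frac{1}{2} - \frac{9}{2} = -5$)
$5 \left(6 + t{\left(0,4 \right)}\right) \left(-194\right) = 5 \left(6 - 5\right) \left(-194\right) = 5 \cdot 1 \left(-194\right) = 5 \left(-194\right) = -970$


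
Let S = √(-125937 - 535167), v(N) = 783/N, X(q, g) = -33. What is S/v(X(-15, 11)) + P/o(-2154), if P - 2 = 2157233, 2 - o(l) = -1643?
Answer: 431447/329 - 44*I*√4591/87 ≈ 1311.4 - 34.268*I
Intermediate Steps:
o(l) = 1645 (o(l) = 2 - 1*(-1643) = 2 + 1643 = 1645)
P = 2157235 (P = 2 + 2157233 = 2157235)
S = 12*I*√4591 (S = √(-661104) = 12*I*√4591 ≈ 813.08*I)
S/v(X(-15, 11)) + P/o(-2154) = (12*I*√4591)/((783/(-33))) + 2157235/1645 = (12*I*√4591)/((783*(-1/33))) + 2157235*(1/1645) = (12*I*√4591)/(-261/11) + 431447/329 = (12*I*√4591)*(-11/261) + 431447/329 = -44*I*√4591/87 + 431447/329 = 431447/329 - 44*I*√4591/87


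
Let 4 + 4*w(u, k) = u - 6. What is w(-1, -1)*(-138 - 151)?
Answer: 3179/4 ≈ 794.75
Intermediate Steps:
w(u, k) = -5/2 + u/4 (w(u, k) = -1 + (u - 6)/4 = -1 + (-6 + u)/4 = -1 + (-3/2 + u/4) = -5/2 + u/4)
w(-1, -1)*(-138 - 151) = (-5/2 + (¼)*(-1))*(-138 - 151) = (-5/2 - ¼)*(-289) = -11/4*(-289) = 3179/4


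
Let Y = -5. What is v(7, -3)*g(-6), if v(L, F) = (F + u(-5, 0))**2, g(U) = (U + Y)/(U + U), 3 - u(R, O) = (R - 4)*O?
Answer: 0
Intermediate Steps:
u(R, O) = 3 - O*(-4 + R) (u(R, O) = 3 - (R - 4)*O = 3 - (-4 + R)*O = 3 - O*(-4 + R))
g(U) = (-5 + U)/(2*U) (g(U) = (U - 5)/(U + U) = (-5 + U)/((2*U)) = (-5 + U)*(1/(2*U)) = (-5 + U)/(2*U))
v(L, F) = (3 + F)**2 (v(L, F) = (F + (3 + 4*0 - 1*0*(-5)))**2 = (F + (3 + 0 + 0))**2 = (F + 3)**2 = (3 + F)**2)
v(7, -3)*g(-6) = (3 - 3)**2*((1/2)*(-5 - 6)/(-6)) = 0**2*((1/2)*(-1/6)*(-11)) = 0*(11/12) = 0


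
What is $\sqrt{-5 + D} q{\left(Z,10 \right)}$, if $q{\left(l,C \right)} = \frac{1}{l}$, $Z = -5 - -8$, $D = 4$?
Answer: $\frac{i}{3} \approx 0.33333 i$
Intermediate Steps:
$Z = 3$ ($Z = -5 + 8 = 3$)
$\sqrt{-5 + D} q{\left(Z,10 \right)} = \frac{\sqrt{-5 + 4}}{3} = \sqrt{-1} \cdot \frac{1}{3} = i \frac{1}{3} = \frac{i}{3}$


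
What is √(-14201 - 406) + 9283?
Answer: 9283 + 3*I*√1623 ≈ 9283.0 + 120.86*I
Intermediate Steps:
√(-14201 - 406) + 9283 = √(-14607) + 9283 = 3*I*√1623 + 9283 = 9283 + 3*I*√1623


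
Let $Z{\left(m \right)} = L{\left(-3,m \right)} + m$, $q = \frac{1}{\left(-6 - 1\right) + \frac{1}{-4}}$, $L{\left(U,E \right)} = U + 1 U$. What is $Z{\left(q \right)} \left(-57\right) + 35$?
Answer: $\frac{11161}{29} \approx 384.86$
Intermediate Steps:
$L{\left(U,E \right)} = 2 U$ ($L{\left(U,E \right)} = U + U = 2 U$)
$q = - \frac{4}{29}$ ($q = \frac{1}{\left(-6 - 1\right) - \frac{1}{4}} = \frac{1}{-7 - \frac{1}{4}} = \frac{1}{- \frac{29}{4}} = - \frac{4}{29} \approx -0.13793$)
$Z{\left(m \right)} = -6 + m$ ($Z{\left(m \right)} = 2 \left(-3\right) + m = -6 + m$)
$Z{\left(q \right)} \left(-57\right) + 35 = \left(-6 - \frac{4}{29}\right) \left(-57\right) + 35 = \left(- \frac{178}{29}\right) \left(-57\right) + 35 = \frac{10146}{29} + 35 = \frac{11161}{29}$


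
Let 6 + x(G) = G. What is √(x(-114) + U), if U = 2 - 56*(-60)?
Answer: √3242 ≈ 56.939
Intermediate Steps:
U = 3362 (U = 2 + 3360 = 3362)
x(G) = -6 + G
√(x(-114) + U) = √((-6 - 114) + 3362) = √(-120 + 3362) = √3242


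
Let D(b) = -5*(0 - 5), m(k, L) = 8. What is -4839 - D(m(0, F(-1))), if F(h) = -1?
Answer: -4864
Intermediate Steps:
D(b) = 25 (D(b) = -5*(-5) = 25)
-4839 - D(m(0, F(-1))) = -4839 - 1*25 = -4839 - 25 = -4864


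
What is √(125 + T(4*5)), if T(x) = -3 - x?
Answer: √102 ≈ 10.100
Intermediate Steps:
√(125 + T(4*5)) = √(125 + (-3 - 4*5)) = √(125 + (-3 - 1*20)) = √(125 + (-3 - 20)) = √(125 - 23) = √102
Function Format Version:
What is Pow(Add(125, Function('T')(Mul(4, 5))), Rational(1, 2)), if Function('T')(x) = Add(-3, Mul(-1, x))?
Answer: Pow(102, Rational(1, 2)) ≈ 10.100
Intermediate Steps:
Pow(Add(125, Function('T')(Mul(4, 5))), Rational(1, 2)) = Pow(Add(125, Add(-3, Mul(-1, Mul(4, 5)))), Rational(1, 2)) = Pow(Add(125, Add(-3, Mul(-1, 20))), Rational(1, 2)) = Pow(Add(125, Add(-3, -20)), Rational(1, 2)) = Pow(Add(125, -23), Rational(1, 2)) = Pow(102, Rational(1, 2))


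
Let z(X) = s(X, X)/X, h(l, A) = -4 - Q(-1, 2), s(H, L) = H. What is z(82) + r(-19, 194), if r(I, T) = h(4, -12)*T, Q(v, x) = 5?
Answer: -1745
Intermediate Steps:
h(l, A) = -9 (h(l, A) = -4 - 1*5 = -4 - 5 = -9)
z(X) = 1 (z(X) = X/X = 1)
r(I, T) = -9*T
z(82) + r(-19, 194) = 1 - 9*194 = 1 - 1746 = -1745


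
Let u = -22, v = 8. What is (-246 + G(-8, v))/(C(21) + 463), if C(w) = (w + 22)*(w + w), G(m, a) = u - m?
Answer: -260/2269 ≈ -0.11459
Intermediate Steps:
G(m, a) = -22 - m
C(w) = 2*w*(22 + w) (C(w) = (22 + w)*(2*w) = 2*w*(22 + w))
(-246 + G(-8, v))/(C(21) + 463) = (-246 + (-22 - 1*(-8)))/(2*21*(22 + 21) + 463) = (-246 + (-22 + 8))/(2*21*43 + 463) = (-246 - 14)/(1806 + 463) = -260/2269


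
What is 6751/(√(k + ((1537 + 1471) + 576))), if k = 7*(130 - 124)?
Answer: 6751*√74/518 ≈ 112.11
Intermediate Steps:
k = 42 (k = 7*6 = 42)
6751/(√(k + ((1537 + 1471) + 576))) = 6751/(√(42 + ((1537 + 1471) + 576))) = 6751/(√(42 + (3008 + 576))) = 6751/(√(42 + 3584)) = 6751/(√3626) = 6751/((7*√74)) = 6751*(√74/518) = 6751*√74/518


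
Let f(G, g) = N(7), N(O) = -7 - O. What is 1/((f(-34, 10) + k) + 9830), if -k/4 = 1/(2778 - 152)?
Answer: 1313/12888406 ≈ 0.00010187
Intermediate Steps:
f(G, g) = -14 (f(G, g) = -7 - 1*7 = -7 - 7 = -14)
k = -2/1313 (k = -4/(2778 - 152) = -4/2626 = -4*1/2626 = -2/1313 ≈ -0.0015232)
1/((f(-34, 10) + k) + 9830) = 1/((-14 - 2/1313) + 9830) = 1/(-18384/1313 + 9830) = 1/(12888406/1313) = 1313/12888406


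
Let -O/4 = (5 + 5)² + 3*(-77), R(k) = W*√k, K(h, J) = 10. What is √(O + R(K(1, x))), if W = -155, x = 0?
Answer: √(524 - 155*√10) ≈ 5.8178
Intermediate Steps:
R(k) = -155*√k
O = 524 (O = -4*((5 + 5)² + 3*(-77)) = -4*(10² - 231) = -4*(100 - 231) = -4*(-131) = 524)
√(O + R(K(1, x))) = √(524 - 155*√10)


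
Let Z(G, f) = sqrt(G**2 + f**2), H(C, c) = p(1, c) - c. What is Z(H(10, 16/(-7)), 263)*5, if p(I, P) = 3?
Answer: 25*sqrt(135626)/7 ≈ 1315.3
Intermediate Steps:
H(C, c) = 3 - c
Z(H(10, 16/(-7)), 263)*5 = sqrt((3 - 16/(-7))**2 + 263**2)*5 = sqrt((3 - 16*(-1)/7)**2 + 69169)*5 = sqrt((3 - 1*(-16/7))**2 + 69169)*5 = sqrt((3 + 16/7)**2 + 69169)*5 = sqrt((37/7)**2 + 69169)*5 = sqrt(1369/49 + 69169)*5 = sqrt(3390650/49)*5 = (5*sqrt(135626)/7)*5 = 25*sqrt(135626)/7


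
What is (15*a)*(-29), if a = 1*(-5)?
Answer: 2175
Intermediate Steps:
a = -5
(15*a)*(-29) = (15*(-5))*(-29) = -75*(-29) = 2175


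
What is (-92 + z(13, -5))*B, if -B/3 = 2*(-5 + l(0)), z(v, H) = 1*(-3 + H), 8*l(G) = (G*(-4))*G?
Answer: -3000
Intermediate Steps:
l(G) = -G**2/2 (l(G) = ((G*(-4))*G)/8 = ((-4*G)*G)/8 = (-4*G**2)/8 = -G**2/2)
z(v, H) = -3 + H
B = 30 (B = -6*(-5 - 1/2*0**2) = -6*(-5 - 1/2*0) = -6*(-5 + 0) = -6*(-5) = -3*(-10) = 30)
(-92 + z(13, -5))*B = (-92 + (-3 - 5))*30 = (-92 - 8)*30 = -100*30 = -3000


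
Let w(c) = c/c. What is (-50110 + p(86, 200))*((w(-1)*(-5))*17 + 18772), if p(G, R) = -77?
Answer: -937844469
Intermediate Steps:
w(c) = 1
(-50110 + p(86, 200))*((w(-1)*(-5))*17 + 18772) = (-50110 - 77)*((1*(-5))*17 + 18772) = -50187*(-5*17 + 18772) = -50187*(-85 + 18772) = -50187*18687 = -937844469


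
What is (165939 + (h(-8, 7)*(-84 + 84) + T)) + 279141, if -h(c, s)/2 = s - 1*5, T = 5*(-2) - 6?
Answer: 445064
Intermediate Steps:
T = -16 (T = -10 - 6 = -16)
h(c, s) = 10 - 2*s (h(c, s) = -2*(s - 1*5) = -2*(s - 5) = -2*(-5 + s) = 10 - 2*s)
(165939 + (h(-8, 7)*(-84 + 84) + T)) + 279141 = (165939 + ((10 - 2*7)*(-84 + 84) - 16)) + 279141 = (165939 + ((10 - 14)*0 - 16)) + 279141 = (165939 + (-4*0 - 16)) + 279141 = (165939 + (0 - 16)) + 279141 = (165939 - 16) + 279141 = 165923 + 279141 = 445064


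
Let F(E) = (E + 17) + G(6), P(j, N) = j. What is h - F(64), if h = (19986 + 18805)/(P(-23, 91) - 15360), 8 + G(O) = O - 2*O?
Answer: -1069452/15383 ≈ -69.522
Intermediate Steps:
G(O) = -8 - O (G(O) = -8 + (O - 2*O) = -8 - O)
F(E) = 3 + E (F(E) = (E + 17) + (-8 - 1*6) = (17 + E) + (-8 - 6) = (17 + E) - 14 = 3 + E)
h = -38791/15383 (h = (19986 + 18805)/(-23 - 15360) = 38791/(-15383) = 38791*(-1/15383) = -38791/15383 ≈ -2.5217)
h - F(64) = -38791/15383 - (3 + 64) = -38791/15383 - 1*67 = -38791/15383 - 67 = -1069452/15383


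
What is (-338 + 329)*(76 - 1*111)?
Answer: 315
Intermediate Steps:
(-338 + 329)*(76 - 1*111) = -9*(76 - 111) = -9*(-35) = 315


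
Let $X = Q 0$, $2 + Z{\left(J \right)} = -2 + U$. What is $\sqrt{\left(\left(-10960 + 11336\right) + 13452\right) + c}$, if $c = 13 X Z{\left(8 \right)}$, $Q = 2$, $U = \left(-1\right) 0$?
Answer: $2 \sqrt{3457} \approx 117.59$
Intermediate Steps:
$U = 0$
$Z{\left(J \right)} = -4$ ($Z{\left(J \right)} = -2 + \left(-2 + 0\right) = -2 - 2 = -4$)
$X = 0$ ($X = 2 \cdot 0 = 0$)
$c = 0$ ($c = 13 \cdot 0 \left(-4\right) = 0 \left(-4\right) = 0$)
$\sqrt{\left(\left(-10960 + 11336\right) + 13452\right) + c} = \sqrt{\left(\left(-10960 + 11336\right) + 13452\right) + 0} = \sqrt{\left(376 + 13452\right) + 0} = \sqrt{13828 + 0} = \sqrt{13828} = 2 \sqrt{3457}$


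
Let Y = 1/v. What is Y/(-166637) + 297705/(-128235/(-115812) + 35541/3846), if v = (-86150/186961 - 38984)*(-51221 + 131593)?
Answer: 719109842683326660902395296662099/24996433299749529020690496104 ≈ 28769.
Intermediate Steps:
v = -585797251363928/186961 (v = (-86150*1/186961 - 38984)*80372 = (-86150/186961 - 38984)*80372 = -7288573774/186961*80372 = -585797251363928/186961 ≈ -3.1333e+9)
Y = -186961/585797251363928 (Y = 1/(-585797251363928/186961) = -186961/585797251363928 ≈ -3.1916e-10)
Y/(-166637) + 297705/(-128235/(-115812) + 35541/3846) = -186961/585797251363928/(-166637) + 297705/(-128235/(-115812) + 35541/3846) = -186961/585797251363928*(-1/166637) + 297705/(-128235*(-1/115812) + 35541*(1/3846)) = 186961/97615496575530870136 + 297705/(42745/38604 + 11847/1282) = 186961/97615496575530870136 + 297705/(256070339/24745164) = 186961/97615496575530870136 + 297705*(24745164/256070339) = 186961/97615496575530870136 + 7366759048620/256070339 = 719109842683326660902395296662099/24996433299749529020690496104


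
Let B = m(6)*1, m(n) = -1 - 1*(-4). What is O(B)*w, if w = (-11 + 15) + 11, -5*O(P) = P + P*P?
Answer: -36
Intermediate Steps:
m(n) = 3 (m(n) = -1 + 4 = 3)
B = 3 (B = 3*1 = 3)
O(P) = -P/5 - P²/5 (O(P) = -(P + P*P)/5 = -(P + P²)/5 = -P/5 - P²/5)
w = 15 (w = 4 + 11 = 15)
O(B)*w = -⅕*3*(1 + 3)*15 = -⅕*3*4*15 = -12/5*15 = -36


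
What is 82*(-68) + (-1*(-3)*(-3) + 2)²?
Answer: -5527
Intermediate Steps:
82*(-68) + (-1*(-3)*(-3) + 2)² = -5576 + (3*(-3) + 2)² = -5576 + (-9 + 2)² = -5576 + (-7)² = -5576 + 49 = -5527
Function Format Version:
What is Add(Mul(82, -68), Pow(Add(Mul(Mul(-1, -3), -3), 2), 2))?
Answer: -5527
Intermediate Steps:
Add(Mul(82, -68), Pow(Add(Mul(Mul(-1, -3), -3), 2), 2)) = Add(-5576, Pow(Add(Mul(3, -3), 2), 2)) = Add(-5576, Pow(Add(-9, 2), 2)) = Add(-5576, Pow(-7, 2)) = Add(-5576, 49) = -5527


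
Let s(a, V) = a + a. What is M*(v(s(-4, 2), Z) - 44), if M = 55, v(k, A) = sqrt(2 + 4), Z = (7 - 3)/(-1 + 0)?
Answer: -2420 + 55*sqrt(6) ≈ -2285.3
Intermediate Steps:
Z = -4 (Z = 4/(-1) = 4*(-1) = -4)
s(a, V) = 2*a
v(k, A) = sqrt(6)
M*(v(s(-4, 2), Z) - 44) = 55*(sqrt(6) - 44) = 55*(-44 + sqrt(6)) = -2420 + 55*sqrt(6)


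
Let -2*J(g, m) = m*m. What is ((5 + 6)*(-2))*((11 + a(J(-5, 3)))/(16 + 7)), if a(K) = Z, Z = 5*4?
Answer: -682/23 ≈ -29.652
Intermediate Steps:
J(g, m) = -m²/2 (J(g, m) = -m*m/2 = -m²/2)
Z = 20
a(K) = 20
((5 + 6)*(-2))*((11 + a(J(-5, 3)))/(16 + 7)) = ((5 + 6)*(-2))*((11 + 20)/(16 + 7)) = (11*(-2))*(31/23) = -682/23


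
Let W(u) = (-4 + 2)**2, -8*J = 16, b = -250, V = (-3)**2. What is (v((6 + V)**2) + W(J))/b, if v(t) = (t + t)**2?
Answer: -101252/125 ≈ -810.02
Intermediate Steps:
V = 9
v(t) = 4*t**2 (v(t) = (2*t)**2 = 4*t**2)
J = -2 (J = -1/8*16 = -2)
W(u) = 4 (W(u) = (-2)**2 = 4)
(v((6 + V)**2) + W(J))/b = (4*((6 + 9)**2)**2 + 4)/(-250) = (4*(15**2)**2 + 4)*(-1/250) = (4*225**2 + 4)*(-1/250) = (4*50625 + 4)*(-1/250) = (202500 + 4)*(-1/250) = 202504*(-1/250) = -101252/125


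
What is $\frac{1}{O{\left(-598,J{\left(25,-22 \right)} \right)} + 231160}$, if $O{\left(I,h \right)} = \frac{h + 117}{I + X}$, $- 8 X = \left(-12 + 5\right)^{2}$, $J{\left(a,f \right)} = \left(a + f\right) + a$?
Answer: $\frac{4833}{1117195120} \approx 4.326 \cdot 10^{-6}$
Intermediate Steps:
$J{\left(a,f \right)} = f + 2 a$
$X = - \frac{49}{8}$ ($X = - \frac{\left(-12 + 5\right)^{2}}{8} = - \frac{\left(-7\right)^{2}}{8} = \left(- \frac{1}{8}\right) 49 = - \frac{49}{8} \approx -6.125$)
$O{\left(I,h \right)} = \frac{117 + h}{- \frac{49}{8} + I}$ ($O{\left(I,h \right)} = \frac{h + 117}{I - \frac{49}{8}} = \frac{117 + h}{- \frac{49}{8} + I}$)
$\frac{1}{O{\left(-598,J{\left(25,-22 \right)} \right)} + 231160} = \frac{1}{\frac{8 \left(117 + \left(-22 + 2 \cdot 25\right)\right)}{-49 + 8 \left(-598\right)} + 231160} = \frac{1}{\frac{8 \left(117 + \left(-22 + 50\right)\right)}{-49 - 4784} + 231160} = \frac{1}{\frac{8 \left(117 + 28\right)}{-4833} + 231160} = \frac{1}{8 \left(- \frac{1}{4833}\right) 145 + 231160} = \frac{1}{- \frac{1160}{4833} + 231160} = \frac{1}{\frac{1117195120}{4833}} = \frac{4833}{1117195120}$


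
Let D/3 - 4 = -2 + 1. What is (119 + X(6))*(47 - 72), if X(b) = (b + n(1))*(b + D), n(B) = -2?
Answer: -4475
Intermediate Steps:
D = 9 (D = 12 + 3*(-2 + 1) = 12 + 3*(-1) = 12 - 3 = 9)
X(b) = (-2 + b)*(9 + b) (X(b) = (b - 2)*(b + 9) = (-2 + b)*(9 + b))
(119 + X(6))*(47 - 72) = (119 + (-18 + 6² + 7*6))*(47 - 72) = (119 + (-18 + 36 + 42))*(-25) = (119 + 60)*(-25) = 179*(-25) = -4475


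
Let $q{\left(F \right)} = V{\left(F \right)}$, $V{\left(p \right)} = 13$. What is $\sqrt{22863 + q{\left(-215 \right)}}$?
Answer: $2 \sqrt{5719} \approx 151.25$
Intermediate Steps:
$q{\left(F \right)} = 13$
$\sqrt{22863 + q{\left(-215 \right)}} = \sqrt{22863 + 13} = \sqrt{22876} = 2 \sqrt{5719}$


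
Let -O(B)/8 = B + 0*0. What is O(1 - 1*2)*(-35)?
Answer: -280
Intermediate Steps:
O(B) = -8*B (O(B) = -8*(B + 0*0) = -8*(B + 0) = -8*B)
O(1 - 1*2)*(-35) = -8*(1 - 1*2)*(-35) = -8*(1 - 2)*(-35) = -8*(-1)*(-35) = 8*(-35) = -280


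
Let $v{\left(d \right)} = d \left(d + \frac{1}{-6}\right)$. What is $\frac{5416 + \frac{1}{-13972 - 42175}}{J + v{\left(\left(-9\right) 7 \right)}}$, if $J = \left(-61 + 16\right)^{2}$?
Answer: $\frac{608184302}{674269323} \approx 0.90199$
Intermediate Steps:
$J = 2025$ ($J = \left(-45\right)^{2} = 2025$)
$v{\left(d \right)} = d \left(- \frac{1}{6} + d\right)$ ($v{\left(d \right)} = d \left(d - \frac{1}{6}\right) = d \left(- \frac{1}{6} + d\right)$)
$\frac{5416 + \frac{1}{-13972 - 42175}}{J + v{\left(\left(-9\right) 7 \right)}} = \frac{5416 + \frac{1}{-13972 - 42175}}{2025 + \left(-9\right) 7 \left(- \frac{1}{6} - 63\right)} = \frac{5416 + \frac{1}{-56147}}{2025 - 63 \left(- \frac{1}{6} - 63\right)} = \frac{5416 - \frac{1}{56147}}{2025 - - \frac{7959}{2}} = \frac{304092151}{56147 \left(2025 + \frac{7959}{2}\right)} = \frac{304092151}{56147 \cdot \frac{12009}{2}} = \frac{304092151}{56147} \cdot \frac{2}{12009} = \frac{608184302}{674269323}$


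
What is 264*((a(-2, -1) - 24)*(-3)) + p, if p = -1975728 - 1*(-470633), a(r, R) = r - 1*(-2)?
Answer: -1486087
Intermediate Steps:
a(r, R) = 2 + r (a(r, R) = r + 2 = 2 + r)
p = -1505095 (p = -1975728 + 470633 = -1505095)
264*((a(-2, -1) - 24)*(-3)) + p = 264*(((2 - 2) - 24)*(-3)) - 1505095 = 264*((0 - 24)*(-3)) - 1505095 = 264*(-24*(-3)) - 1505095 = 264*72 - 1505095 = 19008 - 1505095 = -1486087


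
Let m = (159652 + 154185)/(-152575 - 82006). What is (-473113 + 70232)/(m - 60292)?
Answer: 94508227861/14143671489 ≈ 6.6820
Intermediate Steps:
m = -313837/234581 (m = 313837/(-234581) = 313837*(-1/234581) = -313837/234581 ≈ -1.3379)
(-473113 + 70232)/(m - 60292) = (-473113 + 70232)/(-313837/234581 - 60292) = -402881/(-14143671489/234581) = -402881*(-234581/14143671489) = 94508227861/14143671489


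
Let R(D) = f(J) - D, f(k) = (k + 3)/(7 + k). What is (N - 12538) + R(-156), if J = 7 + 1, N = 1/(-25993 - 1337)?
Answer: -338380019/27330 ≈ -12381.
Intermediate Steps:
N = -1/27330 (N = 1/(-27330) = -1/27330 ≈ -3.6590e-5)
J = 8
f(k) = (3 + k)/(7 + k)
R(D) = 11/15 - D (R(D) = (3 + 8)/(7 + 8) - D = 11/15 - D)
(N - 12538) + R(-156) = (-1/27330 - 12538) + (11/15 - 1*(-156)) = -342663541/27330 + (11/15 + 156) = -342663541/27330 + 2351/15 = -338380019/27330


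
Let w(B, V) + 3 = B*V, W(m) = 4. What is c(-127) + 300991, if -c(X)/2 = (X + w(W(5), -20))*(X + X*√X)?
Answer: 247651 - 53340*I*√127 ≈ 2.4765e+5 - 6.0111e+5*I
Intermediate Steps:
w(B, V) = -3 + B*V
c(X) = -2*(-83 + X)*(X + X^(3/2)) (c(X) = -2*(X + (-3 + 4*(-20)))*(X + X*√X) = -2*(X + (-3 - 80))*(X + X^(3/2)) = -2*(X - 83)*(X + X^(3/2)) = -2*(-83 + X)*(X + X^(3/2)))
c(-127) + 300991 = (-2*(-127)² - 32258*I*√127 + 166*(-127) + 166*(-127)^(3/2)) + 300991 = (-2*16129 - 32258*I*√127 - 21082 + 166*(-127*I*√127)) + 300991 = (-32258 - 32258*I*√127 - 21082 - 21082*I*√127) + 300991 = (-53340 - 53340*I*√127) + 300991 = 247651 - 53340*I*√127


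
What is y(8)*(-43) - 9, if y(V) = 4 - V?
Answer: 163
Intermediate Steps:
y(8)*(-43) - 9 = (4 - 1*8)*(-43) - 9 = (4 - 8)*(-43) - 9 = -4*(-43) - 9 = 172 - 9 = 163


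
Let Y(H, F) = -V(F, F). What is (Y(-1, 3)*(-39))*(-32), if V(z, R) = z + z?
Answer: -7488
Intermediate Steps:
V(z, R) = 2*z
Y(H, F) = -2*F
(Y(-1, 3)*(-39))*(-32) = (-2*3*(-39))*(-32) = -6*(-39)*(-32) = 234*(-32) = -7488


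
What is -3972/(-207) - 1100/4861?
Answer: 6360064/335409 ≈ 18.962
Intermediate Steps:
-3972/(-207) - 1100/4861 = -3972*(-1/207) - 1100*1/4861 = 1324/69 - 1100/4861 = 6360064/335409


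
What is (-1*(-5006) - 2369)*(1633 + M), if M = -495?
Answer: 3000906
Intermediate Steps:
(-1*(-5006) - 2369)*(1633 + M) = (-1*(-5006) - 2369)*(1633 - 495) = (5006 - 2369)*1138 = 2637*1138 = 3000906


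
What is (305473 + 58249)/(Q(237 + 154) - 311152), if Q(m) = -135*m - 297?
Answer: -181861/182117 ≈ -0.99859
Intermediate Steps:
Q(m) = -297 - 135*m
(305473 + 58249)/(Q(237 + 154) - 311152) = (305473 + 58249)/((-297 - 135*(237 + 154)) - 311152) = 363722/((-297 - 135*391) - 311152) = 363722/((-297 - 52785) - 311152) = 363722/(-53082 - 311152) = 363722/(-364234) = 363722*(-1/364234) = -181861/182117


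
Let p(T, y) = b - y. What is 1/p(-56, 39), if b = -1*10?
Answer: -1/49 ≈ -0.020408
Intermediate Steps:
b = -10
p(T, y) = -10 - y
1/p(-56, 39) = 1/(-10 - 1*39) = 1/(-10 - 39) = 1/(-49) = -1/49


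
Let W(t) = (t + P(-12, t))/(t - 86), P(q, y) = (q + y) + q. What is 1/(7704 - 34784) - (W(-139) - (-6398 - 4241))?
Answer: -12966321077/1218600 ≈ -10640.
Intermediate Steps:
P(q, y) = y + 2*q
W(t) = (-24 + 2*t)/(-86 + t) (W(t) = (t + (t + 2*(-12)))/(t - 86) = (t + (t - 24))/(-86 + t) = (t + (-24 + t))/(-86 + t) = (-24 + 2*t)/(-86 + t))
1/(7704 - 34784) - (W(-139) - (-6398 - 4241)) = 1/(7704 - 34784) - (2*(-12 - 139)/(-86 - 139) - (-6398 - 4241)) = 1/(-27080) - (2*(-151)/(-225) - 1*(-10639)) = -1/27080 - (2*(-1/225)*(-151) + 10639) = -1/27080 - (302/225 + 10639) = -1/27080 - 1*2394077/225 = -1/27080 - 2394077/225 = -12966321077/1218600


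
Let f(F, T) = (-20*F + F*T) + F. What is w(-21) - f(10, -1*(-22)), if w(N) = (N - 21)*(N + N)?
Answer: 1734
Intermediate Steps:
w(N) = 2*N*(-21 + N) (w(N) = (-21 + N)*(2*N) = 2*N*(-21 + N))
f(F, T) = -19*F + F*T
w(-21) - f(10, -1*(-22)) = 2*(-21)*(-21 - 21) - 10*(-19 - 1*(-22)) = 2*(-21)*(-42) - 10*(-19 + 22) = 1764 - 10*3 = 1764 - 1*30 = 1764 - 30 = 1734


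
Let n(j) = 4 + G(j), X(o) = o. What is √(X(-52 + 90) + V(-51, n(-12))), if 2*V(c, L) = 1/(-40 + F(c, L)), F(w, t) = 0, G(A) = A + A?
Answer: √15195/20 ≈ 6.1634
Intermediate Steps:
G(A) = 2*A
n(j) = 4 + 2*j
V(c, L) = -1/80 (V(c, L) = 1/(2*(-40 + 0)) = (½)/(-40) = (½)*(-1/40) = -1/80)
√(X(-52 + 90) + V(-51, n(-12))) = √((-52 + 90) - 1/80) = √(38 - 1/80) = √(3039/80) = √15195/20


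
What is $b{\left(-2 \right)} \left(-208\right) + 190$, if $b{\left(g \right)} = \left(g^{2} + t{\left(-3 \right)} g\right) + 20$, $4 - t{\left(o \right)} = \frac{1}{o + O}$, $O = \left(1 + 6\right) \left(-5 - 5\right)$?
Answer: $- \frac{228658}{73} \approx -3132.3$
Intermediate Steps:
$O = -70$ ($O = 7 \left(-10\right) = -70$)
$t{\left(o \right)} = 4 - \frac{1}{-70 + o}$ ($t{\left(o \right)} = 4 - \frac{1}{o - 70} = 4 - \frac{1}{-70 + o}$)
$b{\left(g \right)} = 20 + g^{2} + \frac{293 g}{73}$ ($b{\left(g \right)} = \left(g^{2} + \frac{-281 + 4 \left(-3\right)}{-70 - 3} g\right) + 20 = \left(g^{2} + \frac{-281 - 12}{-73} g\right) + 20 = \left(g^{2} + \left(- \frac{1}{73}\right) \left(-293\right) g\right) + 20 = \left(g^{2} + \frac{293 g}{73}\right) + 20 = 20 + g^{2} + \frac{293 g}{73}$)
$b{\left(-2 \right)} \left(-208\right) + 190 = \left(20 + \left(-2\right)^{2} + \frac{293}{73} \left(-2\right)\right) \left(-208\right) + 190 = \left(20 + 4 - \frac{586}{73}\right) \left(-208\right) + 190 = \frac{1166}{73} \left(-208\right) + 190 = - \frac{242528}{73} + 190 = - \frac{228658}{73}$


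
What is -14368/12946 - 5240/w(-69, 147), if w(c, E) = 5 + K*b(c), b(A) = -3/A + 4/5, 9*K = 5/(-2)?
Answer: -14056441312/12771229 ≈ -1100.6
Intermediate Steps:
K = -5/18 (K = (5/(-2))/9 = (5*(-½))/9 = (⅑)*(-5/2) = -5/18 ≈ -0.27778)
b(A) = ⅘ - 3/A (b(A) = -3/A + 4*(⅕) = -3/A + ⅘ = ⅘ - 3/A)
w(c, E) = 43/9 + 5/(6*c) (w(c, E) = 5 - 5*(⅘ - 3/c)/18 = 5 + (-2/9 + 5/(6*c)) = 43/9 + 5/(6*c))
-14368/12946 - 5240/w(-69, 147) = -14368/12946 - 5240*(-1242/(15 + 86*(-69))) = -14368*1/12946 - 5240*(-1242/(15 - 5934)) = -7184/6473 - 5240/((1/18)*(-1/69)*(-5919)) = -7184/6473 - 5240/1973/414 = -7184/6473 - 5240*414/1973 = -7184/6473 - 2169360/1973 = -14056441312/12771229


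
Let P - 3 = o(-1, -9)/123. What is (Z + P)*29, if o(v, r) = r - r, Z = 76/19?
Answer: 203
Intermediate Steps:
Z = 4 (Z = 76*(1/19) = 4)
o(v, r) = 0
P = 3 (P = 3 + 0/123 = 3 + 0*(1/123) = 3 + 0 = 3)
(Z + P)*29 = (4 + 3)*29 = 7*29 = 203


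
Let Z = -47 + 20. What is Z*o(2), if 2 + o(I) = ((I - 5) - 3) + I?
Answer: 162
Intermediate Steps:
o(I) = -10 + 2*I (o(I) = -2 + (((I - 5) - 3) + I) = -2 + (((-5 + I) - 3) + I) = -2 + ((-8 + I) + I) = -2 + (-8 + 2*I) = -10 + 2*I)
Z = -27
Z*o(2) = -27*(-10 + 2*2) = -27*(-10 + 4) = -27*(-6) = 162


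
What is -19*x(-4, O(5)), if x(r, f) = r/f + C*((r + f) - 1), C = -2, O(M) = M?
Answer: 76/5 ≈ 15.200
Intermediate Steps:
x(r, f) = 2 - 2*f - 2*r + r/f (x(r, f) = r/f - 2*((r + f) - 1) = r/f - 2*((f + r) - 1) = r/f - 2*(-1 + f + r) = r/f + (2 - 2*f - 2*r) = 2 - 2*f - 2*r + r/f)
-19*x(-4, O(5)) = -19*(-4 - 2*5*(-1 + 5 - 4))/5 = -19*(-4 - 2*5*0)/5 = -19*(-4 + 0)/5 = -19*(-4)/5 = -19*(-⅘) = 76/5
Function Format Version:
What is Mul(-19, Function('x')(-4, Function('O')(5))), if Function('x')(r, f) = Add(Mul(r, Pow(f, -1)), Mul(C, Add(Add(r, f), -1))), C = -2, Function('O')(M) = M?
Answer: Rational(76, 5) ≈ 15.200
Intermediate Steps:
Function('x')(r, f) = Add(2, Mul(-2, f), Mul(-2, r), Mul(r, Pow(f, -1))) (Function('x')(r, f) = Add(Mul(r, Pow(f, -1)), Mul(-2, Add(Add(r, f), -1))) = Add(Mul(r, Pow(f, -1)), Mul(-2, Add(Add(f, r), -1))) = Add(Mul(r, Pow(f, -1)), Mul(-2, Add(-1, f, r))) = Add(Mul(r, Pow(f, -1)), Add(2, Mul(-2, f), Mul(-2, r))) = Add(2, Mul(-2, f), Mul(-2, r), Mul(r, Pow(f, -1))))
Mul(-19, Function('x')(-4, Function('O')(5))) = Mul(-19, Mul(Pow(5, -1), Add(-4, Mul(-2, 5, Add(-1, 5, -4))))) = Mul(-19, Mul(Rational(1, 5), Add(-4, Mul(-2, 5, 0)))) = Mul(-19, Mul(Rational(1, 5), Add(-4, 0))) = Mul(-19, Mul(Rational(1, 5), -4)) = Mul(-19, Rational(-4, 5)) = Rational(76, 5)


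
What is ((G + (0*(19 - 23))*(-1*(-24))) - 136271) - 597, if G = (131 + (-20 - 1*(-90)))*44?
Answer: -128024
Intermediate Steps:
G = 8844 (G = (131 + (-20 + 90))*44 = (131 + 70)*44 = 201*44 = 8844)
((G + (0*(19 - 23))*(-1*(-24))) - 136271) - 597 = ((8844 + (0*(19 - 23))*(-1*(-24))) - 136271) - 597 = ((8844 + (0*(-4))*24) - 136271) - 597 = ((8844 + 0*24) - 136271) - 597 = ((8844 + 0) - 136271) - 597 = (8844 - 136271) - 597 = -127427 - 597 = -128024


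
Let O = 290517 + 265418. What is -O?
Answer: -555935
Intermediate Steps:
O = 555935
-O = -1*555935 = -555935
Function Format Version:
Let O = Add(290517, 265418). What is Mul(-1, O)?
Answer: -555935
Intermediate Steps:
O = 555935
Mul(-1, O) = Mul(-1, 555935) = -555935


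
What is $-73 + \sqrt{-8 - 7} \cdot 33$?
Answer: $-73 + 33 i \sqrt{15} \approx -73.0 + 127.81 i$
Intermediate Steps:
$-73 + \sqrt{-8 - 7} \cdot 33 = -73 + \sqrt{-15} \cdot 33 = -73 + i \sqrt{15} \cdot 33 = -73 + 33 i \sqrt{15}$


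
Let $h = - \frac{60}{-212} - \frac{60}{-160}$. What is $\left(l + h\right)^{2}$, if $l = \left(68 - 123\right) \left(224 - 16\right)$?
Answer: $\frac{23525225778961}{179776} \approx 1.3086 \cdot 10^{8}$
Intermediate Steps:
$h = \frac{279}{424}$ ($h = \left(-60\right) \left(- \frac{1}{212}\right) - - \frac{3}{8} = \frac{15}{53} + \frac{3}{8} = \frac{279}{424} \approx 0.65802$)
$l = -11440$ ($l = \left(-55\right) 208 = -11440$)
$\left(l + h\right)^{2} = \left(-11440 + \frac{279}{424}\right)^{2} = \left(- \frac{4850281}{424}\right)^{2} = \frac{23525225778961}{179776}$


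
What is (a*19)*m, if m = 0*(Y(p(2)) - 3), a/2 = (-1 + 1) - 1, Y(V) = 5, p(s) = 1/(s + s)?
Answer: 0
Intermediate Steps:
p(s) = 1/(2*s)
a = -2 (a = 2*((-1 + 1) - 1) = 2*(0 - 1) = 2*(-1) = -2)
m = 0 (m = 0*(5 - 3) = 0*2 = 0)
(a*19)*m = -2*19*0 = -38*0 = 0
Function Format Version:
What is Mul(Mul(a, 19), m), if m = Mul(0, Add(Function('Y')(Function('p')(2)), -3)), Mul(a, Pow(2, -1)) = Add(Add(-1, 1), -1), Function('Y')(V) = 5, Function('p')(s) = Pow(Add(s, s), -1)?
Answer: 0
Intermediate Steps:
Function('p')(s) = Mul(Rational(1, 2), Pow(s, -1)) (Function('p')(s) = Pow(Mul(2, s), -1) = Mul(Rational(1, 2), Pow(s, -1)))
a = -2 (a = Mul(2, Add(Add(-1, 1), -1)) = Mul(2, Add(0, -1)) = Mul(2, -1) = -2)
m = 0 (m = Mul(0, Add(5, -3)) = Mul(0, 2) = 0)
Mul(Mul(a, 19), m) = Mul(Mul(-2, 19), 0) = Mul(-38, 0) = 0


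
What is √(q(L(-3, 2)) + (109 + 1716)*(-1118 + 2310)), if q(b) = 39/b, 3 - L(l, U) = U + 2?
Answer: √2175361 ≈ 1474.9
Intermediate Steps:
L(l, U) = 1 - U (L(l, U) = 3 - (U + 2) = 3 - (2 + U) = 3 + (-2 - U) = 1 - U)
√(q(L(-3, 2)) + (109 + 1716)*(-1118 + 2310)) = √(39/(1 - 1*2) + (109 + 1716)*(-1118 + 2310)) = √(39/(1 - 2) + 1825*1192) = √(39/(-1) + 2175400) = √(39*(-1) + 2175400) = √(-39 + 2175400) = √2175361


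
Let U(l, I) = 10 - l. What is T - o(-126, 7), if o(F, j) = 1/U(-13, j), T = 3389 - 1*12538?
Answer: -210428/23 ≈ -9149.0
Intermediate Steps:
T = -9149 (T = 3389 - 12538 = -9149)
o(F, j) = 1/23 (o(F, j) = 1/(10 - 1*(-13)) = 1/(10 + 13) = 1/23)
T - o(-126, 7) = -9149 - 1*1/23 = -9149 - 1/23 = -210428/23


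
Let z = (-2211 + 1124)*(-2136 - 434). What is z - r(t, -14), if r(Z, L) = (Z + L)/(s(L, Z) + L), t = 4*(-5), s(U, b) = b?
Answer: 2793589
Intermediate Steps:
t = -20
r(Z, L) = 1 (r(Z, L) = (Z + L)/(Z + L) = (L + Z)/(L + Z) = 1)
z = 2793590 (z = -1087*(-2570) = 2793590)
z - r(t, -14) = 2793590 - 1*1 = 2793590 - 1 = 2793589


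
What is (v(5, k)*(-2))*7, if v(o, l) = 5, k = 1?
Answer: -70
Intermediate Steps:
(v(5, k)*(-2))*7 = (5*(-2))*7 = -10*7 = -70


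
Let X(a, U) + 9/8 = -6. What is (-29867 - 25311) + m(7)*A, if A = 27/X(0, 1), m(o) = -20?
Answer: -1046942/19 ≈ -55102.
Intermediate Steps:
X(a, U) = -57/8 (X(a, U) = -9/8 - 6 = -57/8)
A = -72/19 (A = 27/(-57/8) = 27*(-8/57) = -72/19 ≈ -3.7895)
(-29867 - 25311) + m(7)*A = (-29867 - 25311) - 20*(-72/19) = -55178 + 1440/19 = -1046942/19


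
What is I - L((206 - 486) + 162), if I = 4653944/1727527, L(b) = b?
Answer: 208502130/1727527 ≈ 120.69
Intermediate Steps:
I = 4653944/1727527 (I = 4653944*(1/1727527) = 4653944/1727527 ≈ 2.6940)
I - L((206 - 486) + 162) = 4653944/1727527 - ((206 - 486) + 162) = 4653944/1727527 - (-280 + 162) = 4653944/1727527 - 1*(-118) = 4653944/1727527 + 118 = 208502130/1727527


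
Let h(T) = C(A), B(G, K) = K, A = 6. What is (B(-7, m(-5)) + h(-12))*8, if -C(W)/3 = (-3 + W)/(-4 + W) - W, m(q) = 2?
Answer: 124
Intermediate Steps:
C(W) = 3*W - 3*(-3 + W)/(-4 + W) (C(W) = -3*((-3 + W)/(-4 + W) - W) = -3*(-W + (-3 + W)/(-4 + W)) = 3*W - 3*(-3 + W)/(-4 + W))
h(T) = 27/2 (h(T) = 3*(3 + 6² - 5*6)/(-4 + 6) = 3*(3 + 36 - 30)/2 = 3*(½)*9 = 27/2)
(B(-7, m(-5)) + h(-12))*8 = (2 + 27/2)*8 = (31/2)*8 = 124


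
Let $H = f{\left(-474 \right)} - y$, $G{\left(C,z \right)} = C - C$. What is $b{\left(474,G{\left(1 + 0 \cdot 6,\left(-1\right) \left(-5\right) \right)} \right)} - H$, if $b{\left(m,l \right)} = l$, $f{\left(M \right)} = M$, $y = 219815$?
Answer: $220289$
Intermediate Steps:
$G{\left(C,z \right)} = 0$
$H = -220289$ ($H = -474 - 219815 = -220289$)
$b{\left(474,G{\left(1 + 0 \cdot 6,\left(-1\right) \left(-5\right) \right)} \right)} - H = 0 - -220289 = 0 + 220289 = 220289$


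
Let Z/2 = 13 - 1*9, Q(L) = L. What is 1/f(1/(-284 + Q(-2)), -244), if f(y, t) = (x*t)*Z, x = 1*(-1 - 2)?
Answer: 1/5856 ≈ 0.00017076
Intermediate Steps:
x = -3 (x = 1*(-3) = -3)
Z = 8 (Z = 2*(13 - 1*9) = 2*(13 - 9) = 2*4 = 8)
f(y, t) = -24*t (f(y, t) = -3*t*8 = -24*t)
1/f(1/(-284 + Q(-2)), -244) = 1/(-24*(-244)) = 1/5856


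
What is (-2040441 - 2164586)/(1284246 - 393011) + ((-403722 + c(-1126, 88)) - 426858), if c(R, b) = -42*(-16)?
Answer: -739647261407/891235 ≈ -8.2991e+5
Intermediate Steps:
c(R, b) = 672
(-2040441 - 2164586)/(1284246 - 393011) + ((-403722 + c(-1126, 88)) - 426858) = (-2040441 - 2164586)/(1284246 - 393011) + ((-403722 + 672) - 426858) = -4205027/891235 + (-403050 - 426858) = -4205027*1/891235 - 829908 = -4205027/891235 - 829908 = -739647261407/891235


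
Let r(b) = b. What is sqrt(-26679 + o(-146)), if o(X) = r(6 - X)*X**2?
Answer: sqrt(3213353) ≈ 1792.6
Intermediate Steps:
o(X) = X**2*(6 - X) (o(X) = (6 - X)*X**2 = X**2*(6 - X))
sqrt(-26679 + o(-146)) = sqrt(-26679 + (-146)**2*(6 - 1*(-146))) = sqrt(-26679 + 21316*(6 + 146)) = sqrt(-26679 + 21316*152) = sqrt(-26679 + 3240032) = sqrt(3213353)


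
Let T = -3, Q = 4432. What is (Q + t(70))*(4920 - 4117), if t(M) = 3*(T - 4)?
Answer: 3542033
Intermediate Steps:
t(M) = -21 (t(M) = 3*(-3 - 4) = 3*(-7) = -21)
(Q + t(70))*(4920 - 4117) = (4432 - 21)*(4920 - 4117) = 4411*803 = 3542033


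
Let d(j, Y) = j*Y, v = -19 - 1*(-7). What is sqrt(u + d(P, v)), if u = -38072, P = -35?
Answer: 2*I*sqrt(9413) ≈ 194.04*I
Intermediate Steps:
v = -12 (v = -19 + 7 = -12)
d(j, Y) = Y*j
sqrt(u + d(P, v)) = sqrt(-38072 - 12*(-35)) = sqrt(-38072 + 420) = sqrt(-37652) = 2*I*sqrt(9413)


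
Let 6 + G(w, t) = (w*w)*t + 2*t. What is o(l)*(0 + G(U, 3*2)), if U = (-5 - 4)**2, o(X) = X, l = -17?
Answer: -669324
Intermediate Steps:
U = 81 (U = (-9)**2 = 81)
G(w, t) = -6 + 2*t + t*w**2 (G(w, t) = -6 + ((w*w)*t + 2*t) = -6 + (w**2*t + 2*t) = -6 + (t*w**2 + 2*t) = -6 + (2*t + t*w**2) = -6 + 2*t + t*w**2)
o(l)*(0 + G(U, 3*2)) = -17*(0 + (-6 + 2*(3*2) + (3*2)*81**2)) = -17*(0 + (-6 + 2*6 + 6*6561)) = -17*(0 + (-6 + 12 + 39366)) = -17*(0 + 39372) = -17*39372 = -669324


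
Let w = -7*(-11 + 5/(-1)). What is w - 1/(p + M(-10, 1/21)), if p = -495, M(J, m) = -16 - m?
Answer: 1202005/10732 ≈ 112.00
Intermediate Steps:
w = 112 (w = -7*(-11 + 5*(-1)) = -7*(-11 - 5) = -7*(-16) = 112)
w - 1/(p + M(-10, 1/21)) = 112 - 1/(-495 + (-16 - 1/21)) = 112 - 1/(-495 - 337/21) = 112 - 1/(-10732/21) = 112 - 1*(-21/10732) = 112 + 21/10732 = 1202005/10732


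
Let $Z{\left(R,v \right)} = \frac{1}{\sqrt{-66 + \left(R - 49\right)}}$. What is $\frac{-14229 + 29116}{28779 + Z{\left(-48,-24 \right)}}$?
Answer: $\frac{69834574599}{135001627084} + \frac{14887 i \sqrt{163}}{135001627084} \approx 0.51729 + 1.4079 \cdot 10^{-6} i$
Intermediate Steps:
$Z{\left(R,v \right)} = \frac{1}{\sqrt{-115 + R}}$ ($Z{\left(R,v \right)} = \frac{1}{\sqrt{-66 + \left(R - 49\right)}} = \frac{1}{\sqrt{-66 + \left(-49 + R\right)}} = \frac{1}{\sqrt{-115 + R}}$)
$\frac{-14229 + 29116}{28779 + Z{\left(-48,-24 \right)}} = \frac{-14229 + 29116}{28779 + \frac{1}{\sqrt{-115 - 48}}} = \frac{14887}{28779 + \frac{1}{\sqrt{-163}}} = \frac{14887}{28779 - \frac{i \sqrt{163}}{163}}$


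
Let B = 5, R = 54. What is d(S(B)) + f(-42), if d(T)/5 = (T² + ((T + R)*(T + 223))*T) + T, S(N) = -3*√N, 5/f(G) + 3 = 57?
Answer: 3377705/54 - 181320*√5 ≈ -3.4289e+5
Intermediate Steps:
f(G) = 5/54 (f(G) = 5/(-3 + 57) = 5/54)
d(T) = 5*T + 5*T² + 5*T*(54 + T)*(223 + T) (d(T) = 5*((T² + ((T + 54)*(T + 223))*T) + T) = 5*((T² + ((54 + T)*(223 + T))*T) + T) = 5*((T² + T*(54 + T)*(223 + T)) + T) = 5*(T + T² + T*(54 + T)*(223 + T)) = 5*T + 5*T² + 5*T*(54 + T)*(223 + T))
d(S(B)) + f(-42) = 5*(-3*√5)*(12043 + (-3*√5)² + 278*(-3*√5)) + 5/54 = 5*(-3*√5)*(12043 + 45 - 834*√5) + 5/54 = 5*(-3*√5)*(12088 - 834*√5) + 5/54 = -15*√5*(12088 - 834*√5) + 5/54 = 5/54 - 15*√5*(12088 - 834*√5)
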